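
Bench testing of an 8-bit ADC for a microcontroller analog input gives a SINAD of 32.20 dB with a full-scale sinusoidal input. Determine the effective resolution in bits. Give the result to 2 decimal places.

ENOB = (32.20 − 1.76)/6.02 = 5.0565 bits.

5.06 bits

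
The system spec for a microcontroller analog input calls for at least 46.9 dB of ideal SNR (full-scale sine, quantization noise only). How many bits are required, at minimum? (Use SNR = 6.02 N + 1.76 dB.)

8 bits

N ≥ (46.9 − 1.76)/6.02 = 7.498 → N_min = 8.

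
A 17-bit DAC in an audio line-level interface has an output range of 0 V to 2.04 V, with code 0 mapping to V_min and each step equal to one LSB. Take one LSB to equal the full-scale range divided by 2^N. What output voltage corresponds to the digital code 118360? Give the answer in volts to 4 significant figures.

1.842 V

Full-scale range = 2.04 V. LSB = 2.04 V / 2^17.
V_out = 0 + 118360 × (2.04/131072) V
      = 0 + 1.84215 = 1.84215 V.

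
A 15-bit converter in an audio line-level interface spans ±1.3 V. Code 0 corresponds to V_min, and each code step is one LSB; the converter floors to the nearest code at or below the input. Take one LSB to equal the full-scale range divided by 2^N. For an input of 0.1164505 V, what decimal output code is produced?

Full-scale range = 1.3 V − (-1.3 V) = 2.6 V. LSB = 2.6 V / 2^15 ≈ 79.35 µV.
(V_in − V_min) × 2^15/range = (0.1164505 − (-1.3)) × 32768/2.6 = 17851.635.
Floor → code = 17851.

17851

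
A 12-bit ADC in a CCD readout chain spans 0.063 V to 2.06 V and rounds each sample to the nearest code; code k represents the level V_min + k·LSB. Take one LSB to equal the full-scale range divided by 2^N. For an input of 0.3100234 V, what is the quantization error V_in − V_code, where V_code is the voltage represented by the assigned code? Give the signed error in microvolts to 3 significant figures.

Range = 2.06 − (0.063) = 1.997 V. LSB = 1.997 V / 2^12 ≈ 487.5 µV.
(V_in − V_min)/LSB = (0.3100234 − (0.063)) × 4096/1.997 = 506.6639 → nearest code k = 507.
Reconstructed level: 0.063 + 507 × 1.997/4096 V = 0.3101872559 V.
V_in − V_code = 0.3100234 − (0.3101872559) = −164 µV.

−164 µV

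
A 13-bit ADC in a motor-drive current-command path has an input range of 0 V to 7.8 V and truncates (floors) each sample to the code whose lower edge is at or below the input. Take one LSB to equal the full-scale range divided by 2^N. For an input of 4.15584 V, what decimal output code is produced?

V_FS = 7.8 V. LSB = 7.8 V / 2^13 ≈ 0.9521 mV.
V_in − V_min = 4.15584 − (0) = 4.15584 V.
Divide by LSB: 4.15584 × 8192/7.8 = 4364.6976.
Truncating gives code 4364.

4364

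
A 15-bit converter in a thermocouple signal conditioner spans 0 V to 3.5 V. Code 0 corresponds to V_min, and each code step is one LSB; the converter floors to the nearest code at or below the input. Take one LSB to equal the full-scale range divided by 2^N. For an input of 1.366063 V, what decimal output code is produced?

12789

V_FS = 3.5 V. LSB = 3.5 V / 2^15 ≈ 106.8 µV.
code = ⌊(V_in − V_min)/LSB⌋ = ⌊(V_in − V_min) × 2^15 / range⌋
     = ⌊(1.366063 − (0)) × 32768 / 3.5⌋ = ⌊1.366063 × 32768/3.5⌋
     = ⌊12789.472⌋ = 12789.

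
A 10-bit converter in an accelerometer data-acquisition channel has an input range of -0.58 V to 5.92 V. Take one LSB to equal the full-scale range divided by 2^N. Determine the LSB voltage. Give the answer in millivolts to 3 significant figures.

6.35 mV

The full-scale span is 5.92 − (-0.58) = 6.5 V.
2^10 = 1024 levels.
Step size = 6.5/1024 V = 6.35 mV.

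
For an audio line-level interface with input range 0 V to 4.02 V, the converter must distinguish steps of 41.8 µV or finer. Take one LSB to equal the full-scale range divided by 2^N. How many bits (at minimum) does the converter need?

17 bits

V_FS = 4.02 V.
Need 2^N ≥ 4.02 V / 41.8 µV = 96170 → N_min = 17.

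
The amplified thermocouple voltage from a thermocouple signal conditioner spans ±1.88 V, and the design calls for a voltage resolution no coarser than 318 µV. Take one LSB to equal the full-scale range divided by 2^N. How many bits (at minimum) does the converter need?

Range = 1.88 − (-1.88) = 3.76 V.
Required number of levels: 3.76/318 µV = 11824; smallest N with 2^N ≥ that is 14.

14 bits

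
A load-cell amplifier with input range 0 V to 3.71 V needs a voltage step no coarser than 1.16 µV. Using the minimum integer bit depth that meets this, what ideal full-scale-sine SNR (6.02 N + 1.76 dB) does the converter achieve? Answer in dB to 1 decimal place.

134.2 dB

Range is 3.71 V.
Levels needed ≥ 3.71/1.16 µV = 3.198e6. 2^22 = 4194304 suffices, so N_min = 22.
Ideal SNR at N = 22: 6.02·22 + 1.76 = 134.2 dB.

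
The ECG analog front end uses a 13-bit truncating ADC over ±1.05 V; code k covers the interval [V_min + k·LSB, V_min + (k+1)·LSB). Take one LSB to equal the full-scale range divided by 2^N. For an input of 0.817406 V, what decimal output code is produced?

Span: 1.05 V − (-1.05 V) = 2.1 V. LSB = 2.1 V / 2^13 ≈ 256.3 µV.
V_in − V_min = 0.817406 − (-1.05) = 1.867406 V.
Divide by LSB: 1.867406 × 8192/2.1 = 7284.6619.
Truncating gives code 7284.

7284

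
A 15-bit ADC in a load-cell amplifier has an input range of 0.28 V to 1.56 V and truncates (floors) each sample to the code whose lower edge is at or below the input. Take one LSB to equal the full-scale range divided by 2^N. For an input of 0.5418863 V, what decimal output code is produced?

6704

The full-scale span is 1.56 − (0.28) = 1.28 V. LSB = 1.28 V / 2^15 ≈ 39.06 µV.
V_in − V_min = 0.5418863 − (0.28) = 0.2618863 V.
Divide by LSB: 0.2618863 × 32768/1.28 = 6704.2893.
Truncating gives code 6704.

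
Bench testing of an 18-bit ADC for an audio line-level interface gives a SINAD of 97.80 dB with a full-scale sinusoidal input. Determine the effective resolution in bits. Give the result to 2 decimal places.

15.95 bits

ENOB = (SINAD − 1.76) / 6.02 = (97.80 − 1.76) / 6.02 = 96.04 / 6.02 = 15.9535.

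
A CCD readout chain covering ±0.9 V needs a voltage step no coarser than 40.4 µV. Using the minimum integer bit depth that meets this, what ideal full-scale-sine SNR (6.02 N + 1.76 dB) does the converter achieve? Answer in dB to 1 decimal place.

Full-scale range = 0.9 V − (-0.9 V) = 1.8 V.
Levels needed ≥ 1.8/40.4 µV = 44550. 2^16 = 65536 suffices, so N_min = 16.
Ideal SNR at N = 16: 6.02·16 + 1.76 = 98.1 dB.

98.1 dB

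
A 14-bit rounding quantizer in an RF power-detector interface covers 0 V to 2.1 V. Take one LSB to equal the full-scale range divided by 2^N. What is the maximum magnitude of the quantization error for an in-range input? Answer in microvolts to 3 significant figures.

64.1 µV

V_FS = 2.1 V.
One LSB is 2.1 V / 16384 = 128.17 µV.
Worst-case error for round-to-nearest is half an LSB: 64.1 µV.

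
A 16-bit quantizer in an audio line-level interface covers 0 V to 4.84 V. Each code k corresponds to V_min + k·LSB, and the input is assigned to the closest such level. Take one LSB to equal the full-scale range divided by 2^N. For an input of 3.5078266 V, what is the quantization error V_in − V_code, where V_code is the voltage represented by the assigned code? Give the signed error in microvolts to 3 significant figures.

−21.3 µV

Span = 4.84 V. LSB = 4.84 V / 2^16 ≈ 73.85 µV.
(V_in − V_min)/LSB = (3.5078266 − (0)) × 65536/4.84 = 47497.7116 → nearest code k = 47498.
V_code = 0 + (47498/65536) × 4.84 = 3.5078479004 V.
V_in − V_code = 3.5078266 − (3.5078479004) = −21.3 µV.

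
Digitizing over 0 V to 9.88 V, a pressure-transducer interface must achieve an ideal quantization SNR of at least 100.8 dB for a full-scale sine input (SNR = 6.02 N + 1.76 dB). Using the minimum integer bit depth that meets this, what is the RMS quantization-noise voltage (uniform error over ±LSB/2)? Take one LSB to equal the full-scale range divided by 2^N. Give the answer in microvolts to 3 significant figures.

21.8 µV

Full-scale range = 9.88 V.
Solving 6.02 N ≥ 100.8 − 1.76: N ≥ 16.452. Round up → N = 17.
Step size = 9.88/131072 V = 75.378 µV.
RMS noise = LSB/√12 = 21.8 µV.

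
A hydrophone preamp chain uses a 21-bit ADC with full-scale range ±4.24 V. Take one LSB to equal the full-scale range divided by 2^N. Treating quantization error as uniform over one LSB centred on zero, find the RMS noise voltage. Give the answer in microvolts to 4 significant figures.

1.167 µV

Range = 4.24 − (-4.24) = 8.48 V.
LSB = 8.48 V / 2^21 = 4.04358 µV.
σ_q = LSB/√12 = 4.04358 µV/3.4641 = 1.167 µV.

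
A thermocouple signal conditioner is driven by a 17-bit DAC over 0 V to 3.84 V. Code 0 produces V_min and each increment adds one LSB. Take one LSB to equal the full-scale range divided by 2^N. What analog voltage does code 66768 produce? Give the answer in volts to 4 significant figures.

1.956 V

V_FS = 3.84 V. LSB = 3.84 V / 2^17.
V_out = V_min + code × LSB = 0 V + 66768 × 3.84 V / 131072
      = 0 + 1.95609 = 1.95609 V.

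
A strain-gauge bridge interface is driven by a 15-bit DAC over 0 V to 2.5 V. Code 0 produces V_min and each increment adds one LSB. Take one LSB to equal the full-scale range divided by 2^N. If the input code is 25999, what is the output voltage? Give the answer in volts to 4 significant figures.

Span = 2.5 V. LSB = 2.5 V / 2^15.
Output = V_min + (25999/32768) × range = 0 + 0.793427 × 2.5 V
      = 0 V + 1.98357 V = 1.98357 V.

1.984 V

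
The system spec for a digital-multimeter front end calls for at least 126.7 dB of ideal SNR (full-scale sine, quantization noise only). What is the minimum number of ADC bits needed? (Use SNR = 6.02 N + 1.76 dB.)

Required N = ⌈(126.7 − 1.76)/6.02⌉ = ⌈20.754⌉ = 21.

21 bits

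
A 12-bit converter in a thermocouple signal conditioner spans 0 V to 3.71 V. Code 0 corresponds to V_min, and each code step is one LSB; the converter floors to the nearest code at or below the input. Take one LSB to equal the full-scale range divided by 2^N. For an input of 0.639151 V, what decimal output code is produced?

Full-scale range = 3.71 V. LSB = 3.71 V / 2^12 ≈ 0.9058 mV.
(V_in − V_min) × 2^12/range = (0.639151 − (0)) × 4096/3.71 = 705.650.
Floor → code = 705.

705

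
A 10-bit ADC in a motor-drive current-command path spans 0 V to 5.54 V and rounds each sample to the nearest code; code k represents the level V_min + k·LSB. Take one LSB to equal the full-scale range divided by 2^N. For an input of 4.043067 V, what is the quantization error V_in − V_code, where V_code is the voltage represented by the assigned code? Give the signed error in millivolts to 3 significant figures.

+1.68 mV

Full-scale range = 5.54 V. LSB = 5.54 V / 2^10 ≈ 5.410 mV.
(4.043067 − (0)) / LSB = 4.043067 × 1024/5.54 = 747.3106. Nearest integer: k = 747.
Reconstructed level: 0 + 747 × 5.54/1024 V = 4.041386719 V.
Error = V_in − V_code = 4.043067 − (4.041386719) = +1.68 mV.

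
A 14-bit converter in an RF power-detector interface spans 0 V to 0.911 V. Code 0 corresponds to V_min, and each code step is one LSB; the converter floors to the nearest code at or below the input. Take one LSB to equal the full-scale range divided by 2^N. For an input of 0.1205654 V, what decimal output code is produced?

2168

Full-scale range = 0.911 V. LSB = 0.911 V / 2^14 ≈ 55.60 µV.
code = ⌊(V_in − V_min)/LSB⌋ = ⌊(V_in − V_min) × 2^14 / range⌋
     = ⌊(0.1205654 − (0)) × 16384 / 0.911⌋ = ⌊0.1205654 × 16384/0.911⌋
     = ⌊2168.324⌋ = 2168.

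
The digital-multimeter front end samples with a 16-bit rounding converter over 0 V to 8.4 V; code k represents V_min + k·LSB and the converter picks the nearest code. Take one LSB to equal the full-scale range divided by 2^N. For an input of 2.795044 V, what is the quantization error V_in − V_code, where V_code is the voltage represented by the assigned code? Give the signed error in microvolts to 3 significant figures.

Full-scale range = 8.4 V. LSB = 8.4 V / 2^16 ≈ 128.2 µV.
Position in LSBs: (2.795044 − (0)) × 65536/8.4 = 21806.6671; rounding gives k = 21807.
V_code = 0 + (21807/65536) × 8.4 = 2.7950866699 V.
Error = V_in − V_code = 2.795044 − (2.7950866699) = −42.7 µV.

−42.7 µV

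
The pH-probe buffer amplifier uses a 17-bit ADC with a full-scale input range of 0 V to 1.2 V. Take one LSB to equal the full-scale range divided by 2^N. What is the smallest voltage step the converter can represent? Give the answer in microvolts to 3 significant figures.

Range is 1.2 V.
There are 2^17 = 131072 steps.
One LSB is 1.2 V / 131072 = 9.16 µV.

9.16 µV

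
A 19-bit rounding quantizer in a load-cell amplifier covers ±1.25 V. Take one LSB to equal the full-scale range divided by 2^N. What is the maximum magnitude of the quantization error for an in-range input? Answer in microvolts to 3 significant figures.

2.38 µV

Full-scale range = 1.25 V − (-1.25 V) = 2.5 V.
LSB = 2.5 V ÷ 2^19 = 2.5/524288 V = 4.7684 µV.
A rounding quantizer has |error| ≤ LSB/2 = 2.38 µV.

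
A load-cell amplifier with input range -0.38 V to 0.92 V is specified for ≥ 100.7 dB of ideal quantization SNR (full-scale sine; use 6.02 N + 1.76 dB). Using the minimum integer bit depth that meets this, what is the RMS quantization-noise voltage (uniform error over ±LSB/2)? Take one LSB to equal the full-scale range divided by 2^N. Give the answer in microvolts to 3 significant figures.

2.86 µV

Range = 0.92 − (-0.38) = 1.3 V.
Required N = ⌈(100.7 − 1.76)/6.02⌉ = ⌈16.435⌉ = 17.
One LSB is 1.3 V / 131072 = 9.9182 µV.
σ_q = LSB/√12 = 9.9182 µV/3.4641 = 2.86 µV.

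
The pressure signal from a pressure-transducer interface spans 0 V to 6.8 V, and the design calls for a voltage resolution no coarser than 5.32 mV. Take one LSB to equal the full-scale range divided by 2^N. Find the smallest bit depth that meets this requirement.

11 bits

V_FS = 6.8 V.
Levels needed ≥ 6.8/5.32 mV = 1278. 2^11 = 2048 suffices, so N_min = 11.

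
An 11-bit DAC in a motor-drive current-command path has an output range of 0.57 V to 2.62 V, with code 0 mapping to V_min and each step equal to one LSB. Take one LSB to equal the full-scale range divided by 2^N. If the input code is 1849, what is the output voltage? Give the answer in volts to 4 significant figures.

2.421 V

Full-scale range = 2.62 V − (0.57 V) = 2.05 V. LSB = 2.05 V / 2^11.
V_out = 0.57 + 1849 × (2.05/2048) V
      = 0.57 + 1.85081 = 2.42081 V.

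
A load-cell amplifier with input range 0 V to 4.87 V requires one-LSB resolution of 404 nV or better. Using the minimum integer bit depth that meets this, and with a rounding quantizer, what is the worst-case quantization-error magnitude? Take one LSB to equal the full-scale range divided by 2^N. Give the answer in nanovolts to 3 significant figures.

145 nV

Full-scale range = 4.87 V.
Required number of levels: 4.87/404 nV = 1.2054e7; smallest N with 2^N ≥ that is 24.
One LSB is 4.87 V / 16777216 = 290.27 nV.
Max error for round-to-nearest is LSB/2 = 145 nV.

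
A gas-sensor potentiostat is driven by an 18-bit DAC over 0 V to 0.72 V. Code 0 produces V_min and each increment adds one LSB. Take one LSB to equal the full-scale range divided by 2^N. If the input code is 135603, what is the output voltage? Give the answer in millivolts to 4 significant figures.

Range is 0.72 V. LSB = 0.72 V / 2^18.
V_out = 0 + 135603 × (0.72/262144) V
      = 0 V + 0.372445 V = 0.372445 V.

372.4 mV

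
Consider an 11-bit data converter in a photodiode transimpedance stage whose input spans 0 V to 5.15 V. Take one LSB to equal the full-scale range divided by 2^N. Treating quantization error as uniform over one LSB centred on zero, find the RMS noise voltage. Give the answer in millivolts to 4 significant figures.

Span = 5.15 V.
Step size = 5.15/2048 V = 2.51465 mV.
RMS of a uniform error over width LSB is LSB/√12 = 0.7259 mV.

0.7259 mV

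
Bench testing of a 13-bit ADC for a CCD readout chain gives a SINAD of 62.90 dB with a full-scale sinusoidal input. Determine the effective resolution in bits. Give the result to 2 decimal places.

Inverting SNR = 6.02 N + 1.76: N_eff = (62.90 − 1.76)/6.02 = 10.1561.

10.16 bits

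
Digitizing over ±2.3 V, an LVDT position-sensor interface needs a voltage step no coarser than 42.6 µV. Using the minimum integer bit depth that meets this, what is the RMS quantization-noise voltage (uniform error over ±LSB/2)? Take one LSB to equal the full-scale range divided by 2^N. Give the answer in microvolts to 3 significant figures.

Range = 2.3 − (-2.3) = 4.6 V.
Levels needed ≥ 4.6/42.6 µV = 108000. 2^17 = 131072 suffices, so N_min = 17.
LSB = 4.6 V / 2^17 = 35.095 µV.
V_rms = LSB/√12 = 10.1 µV.

10.1 µV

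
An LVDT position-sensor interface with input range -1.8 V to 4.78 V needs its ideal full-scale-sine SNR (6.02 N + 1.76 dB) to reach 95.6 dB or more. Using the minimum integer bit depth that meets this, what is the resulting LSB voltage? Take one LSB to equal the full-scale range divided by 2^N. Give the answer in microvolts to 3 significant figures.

The full-scale span is 4.78 − (-1.8) = 6.58 V.
Solving 6.02 N ≥ 95.6 − 1.76: N ≥ 15.588. Round up → N = 16.
Step size = 6.58/65536 V = 100 µV.

100 µV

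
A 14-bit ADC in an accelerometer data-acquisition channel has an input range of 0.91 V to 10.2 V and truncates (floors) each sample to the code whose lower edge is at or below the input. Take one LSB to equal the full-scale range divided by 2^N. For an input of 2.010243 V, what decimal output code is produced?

1940

Range = 10.2 − (0.91) = 9.29 V. LSB = 9.29 V / 2^14 ≈ 0.5670 mV.
(V_in − V_min) × 2^14/range = (2.010243 − (0.91)) × 16384/9.29 = 1940.407.
Floor → code = 1940.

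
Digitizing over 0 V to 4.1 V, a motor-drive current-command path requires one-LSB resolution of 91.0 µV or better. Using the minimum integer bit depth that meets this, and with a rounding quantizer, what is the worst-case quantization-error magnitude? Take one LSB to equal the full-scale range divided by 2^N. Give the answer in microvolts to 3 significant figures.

V_FS = 4.1 V.
Levels needed ≥ 4.1/91.0 µV = 45050. 2^16 = 65536 suffices, so N_min = 16.
Step size = 4.1/65536 V = 62.561 µV.
Max error for round-to-nearest is LSB/2 = 31.3 µV.

31.3 µV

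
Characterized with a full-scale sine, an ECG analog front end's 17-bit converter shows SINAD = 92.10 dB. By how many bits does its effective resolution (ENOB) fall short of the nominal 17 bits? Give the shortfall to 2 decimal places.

Effective bits = (92.10 − 1.76)/6.02 = 15.0066.
Shortfall = 17 − 15.0066 = 1.9934 bits.

1.99 bits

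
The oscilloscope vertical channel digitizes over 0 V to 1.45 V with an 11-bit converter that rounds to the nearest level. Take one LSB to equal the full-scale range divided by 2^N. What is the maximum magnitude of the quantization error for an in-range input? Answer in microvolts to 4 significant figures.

Full-scale range = 1.45 V.
LSB = 1.45 V / 2^11 = 0.708008 mV.
A rounding quantizer has |error| ≤ LSB/2 = 354.0 µV.

354.0 µV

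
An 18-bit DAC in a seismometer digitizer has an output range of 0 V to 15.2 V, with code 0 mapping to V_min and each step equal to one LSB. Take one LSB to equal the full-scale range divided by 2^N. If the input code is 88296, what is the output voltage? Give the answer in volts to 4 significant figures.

Range is 15.2 V. LSB = 15.2 V / 2^18.
V_out = V_min + code × LSB = 0 V + 88296 × 15.2 V / 262144
      = 0 + 5.11970 = 5.11970 V.

5.120 V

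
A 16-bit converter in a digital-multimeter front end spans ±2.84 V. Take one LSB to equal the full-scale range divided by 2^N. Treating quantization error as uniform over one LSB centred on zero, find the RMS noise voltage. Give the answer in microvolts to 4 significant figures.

25.02 µV

Span: 2.84 V − (-2.84 V) = 5.68 V.
LSB = 5.68 V / 2^16 = 86.6699 µV.
For a uniform distribution on [−LSB/2, +LSB/2], V_rms = LSB/√12 = 86.6699 µV/3.4641 = 25.02 µV.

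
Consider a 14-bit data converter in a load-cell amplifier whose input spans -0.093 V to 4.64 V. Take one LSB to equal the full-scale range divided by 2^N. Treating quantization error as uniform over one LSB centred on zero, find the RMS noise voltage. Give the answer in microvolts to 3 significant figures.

83.4 µV

The full-scale span is 4.64 − (-0.093) = 4.733 V.
LSB = 4.733 V ÷ 2^14 = 4.733/16384 V = 288.88 µV.
σ_q = LSB/√12 = 288.88 µV/3.4641 = 83.4 µV.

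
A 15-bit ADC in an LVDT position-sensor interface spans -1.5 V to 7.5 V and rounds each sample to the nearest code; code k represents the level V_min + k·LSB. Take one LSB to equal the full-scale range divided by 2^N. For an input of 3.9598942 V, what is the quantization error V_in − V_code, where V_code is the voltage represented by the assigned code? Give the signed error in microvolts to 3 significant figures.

Full-scale range = 7.5 V − (-1.5 V) = 9 V. LSB = 9 V / 2^15 ≈ 274.7 µV.
(V_in − V_min)/LSB = (3.9598942 − (-1.5)) × 32768/9 = 19878.8681 → nearest code k = 19879.
V_code = -1.5 + (19879/32768) × 9 = 3.9599304199 V.
e = 3.9598942 − (3.9599304199) = −36.2 µV.

−36.2 µV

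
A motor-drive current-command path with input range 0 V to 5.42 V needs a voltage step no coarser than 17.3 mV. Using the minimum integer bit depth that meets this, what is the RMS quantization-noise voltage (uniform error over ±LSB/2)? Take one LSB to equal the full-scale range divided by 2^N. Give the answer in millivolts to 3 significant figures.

3.06 mV

V_FS = 5.42 V.
Need 2^N ≥ 5.42 V / 17.3 mV = 313.3 → N_min = 9.
Step size = 5.42/512 V = 10.586 mV.
V_rms = LSB/√12 = 3.06 mV.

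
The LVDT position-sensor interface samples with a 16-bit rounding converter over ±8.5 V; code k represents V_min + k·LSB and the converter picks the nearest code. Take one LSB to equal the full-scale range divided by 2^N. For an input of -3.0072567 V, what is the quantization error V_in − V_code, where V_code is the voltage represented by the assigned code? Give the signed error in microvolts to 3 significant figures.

−39.3 µV

Span: 8.5 V − (-8.5 V) = 17 V. LSB = 17 V / 2^16 ≈ 259.4 µV.
(V_in − V_min)/LSB = (-3.0072567 − (-8.5)) × 65536/17 = 21174.8485 → nearest code k = 21175.
Reconstructed level: -8.5 + 21175 × 17/65536 V = -3.0072174072 V.
V_in − V_code = -3.0072567 − (-3.0072174072) = −39.3 µV.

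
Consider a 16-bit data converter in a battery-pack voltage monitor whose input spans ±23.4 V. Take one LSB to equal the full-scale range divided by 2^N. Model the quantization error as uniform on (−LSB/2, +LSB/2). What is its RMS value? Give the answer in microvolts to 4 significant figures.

206.1 µV

Full-scale range = 23.4 V − (-23.4 V) = 46.8 V.
Step size = 46.8/65536 V = 0.714111 mV.
RMS of a uniform error over width LSB is LSB/√12 = 206.1 µV.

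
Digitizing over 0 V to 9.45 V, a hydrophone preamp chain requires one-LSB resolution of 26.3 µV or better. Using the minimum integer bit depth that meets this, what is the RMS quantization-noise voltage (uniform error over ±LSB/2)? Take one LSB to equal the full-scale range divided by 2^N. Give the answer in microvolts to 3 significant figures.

5.20 µV

V_FS = 9.45 V.
Need 2^N ≥ 9.45 V / 26.3 µV = 359300 → N_min = 19.
LSB = 9.45 V ÷ 2^19 = 9.45/524288 V = 18.024 µV.
V_rms = LSB/√12 = 5.20 µV.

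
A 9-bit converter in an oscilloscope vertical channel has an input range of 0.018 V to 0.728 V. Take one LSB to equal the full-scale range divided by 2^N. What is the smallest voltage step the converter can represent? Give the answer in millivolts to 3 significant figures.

1.39 mV

The full-scale span is 0.728 − (0.018) = 0.71 V.
There are 2^9 = 512 steps.
Step size = 0.71/512 V = 1.39 mV.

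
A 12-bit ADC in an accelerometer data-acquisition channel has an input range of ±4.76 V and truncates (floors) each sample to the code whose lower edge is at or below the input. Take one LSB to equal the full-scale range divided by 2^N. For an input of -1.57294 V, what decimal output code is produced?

1371

The full-scale span is 4.76 − (-4.76) = 9.52 V. LSB = 9.52 V / 2^12 ≈ 2.324 mV.
code = ⌊(V_in − V_min)/LSB⌋ = ⌊(V_in − V_min) × 2^12 / range⌋
     = ⌊(-1.57294 − (-4.76)) × 4096 / 9.52⌋ = ⌊3.18706 × 4096/9.52⌋
     = ⌊1371.239⌋ = 1371.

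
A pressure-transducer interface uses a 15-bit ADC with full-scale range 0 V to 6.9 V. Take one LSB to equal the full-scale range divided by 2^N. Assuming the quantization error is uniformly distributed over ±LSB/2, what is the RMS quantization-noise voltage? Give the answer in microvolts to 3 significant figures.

60.8 µV

Full-scale range = 6.9 V.
Step size = 6.9/32768 V = 210.57 µV.
For a uniform distribution on [−LSB/2, +LSB/2], V_rms = LSB/√12 = 210.57 µV/3.4641 = 60.8 µV.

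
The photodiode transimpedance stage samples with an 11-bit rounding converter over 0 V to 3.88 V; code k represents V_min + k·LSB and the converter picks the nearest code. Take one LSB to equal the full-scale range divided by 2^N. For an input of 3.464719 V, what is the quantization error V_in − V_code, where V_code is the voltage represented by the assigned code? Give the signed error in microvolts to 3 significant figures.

Full-scale range = 3.88 V. LSB = 3.88 V / 2^11 ≈ 1.895 mV.
(V_in − V_min)/LSB = (3.464719 − (0)) × 2048/3.88 = 1828.8001 → nearest code k = 1829.
V_code = 0 + (1829/2048) × 3.88 = 3.465097656 V.
Error = V_in − V_code = 3.464719 − (3.465097656) = −379 µV.

−379 µV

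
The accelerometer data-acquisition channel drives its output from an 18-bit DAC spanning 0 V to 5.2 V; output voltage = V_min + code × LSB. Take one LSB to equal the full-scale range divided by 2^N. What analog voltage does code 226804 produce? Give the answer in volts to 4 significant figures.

4.499 V

Full-scale range = 5.2 V. LSB = 5.2 V / 2^18.
V_out = V_min + code × LSB = 0 V + 226804 × 5.2 V / 262144
      = 0 + 4.49898 = 4.49898 V.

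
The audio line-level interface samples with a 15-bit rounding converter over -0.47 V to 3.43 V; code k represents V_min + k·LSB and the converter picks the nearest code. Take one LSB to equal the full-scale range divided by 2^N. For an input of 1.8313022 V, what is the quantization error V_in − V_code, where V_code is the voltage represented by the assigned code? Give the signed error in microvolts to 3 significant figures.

Full-scale range = 3.43 V − (-0.47 V) = 3.9 V. LSB = 3.9 V / 2^15 ≈ 119.0 µV.
(V_in − V_min)/LSB = (1.8313022 − (-0.47)) × 32768/3.9 = 19335.6591 → nearest code k = 19336.
Reconstructed level: -0.47 + 19336 × 3.9/32768 V = 1.8313427734 V.
e = 1.8313022 − (1.8313427734) = −40.6 µV.

−40.6 µV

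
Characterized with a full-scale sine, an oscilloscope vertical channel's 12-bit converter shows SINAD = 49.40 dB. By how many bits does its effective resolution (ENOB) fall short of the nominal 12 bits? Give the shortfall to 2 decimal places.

ENOB = (SINAD − 1.76)/6.02 = (49.40 − 1.76)/6.02 = 7.9136 bits.
Lost resolution: 12 − 7.9136 = 4.0864 bits.

4.09 bits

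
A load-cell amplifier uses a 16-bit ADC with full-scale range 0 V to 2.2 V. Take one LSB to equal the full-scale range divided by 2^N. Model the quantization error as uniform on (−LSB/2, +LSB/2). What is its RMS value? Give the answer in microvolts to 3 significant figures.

Full-scale range = 2.2 V.
LSB = 2.2 V ÷ 2^16 = 2.2/65536 V = 33.569 µV.
σ_q = LSB/√12 = 33.569 µV/3.4641 = 9.69 µV.

9.69 µV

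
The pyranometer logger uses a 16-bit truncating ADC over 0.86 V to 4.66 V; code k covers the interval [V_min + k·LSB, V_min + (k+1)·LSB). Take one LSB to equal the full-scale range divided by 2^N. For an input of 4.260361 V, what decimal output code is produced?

58643

The full-scale span is 4.66 − (0.86) = 3.8 V. LSB = 3.8 V / 2^16 ≈ 57.98 µV.
code = ⌊(V_in − V_min)/LSB⌋ = ⌊(V_in − V_min) × 2^16 / range⌋
     = ⌊(4.260361 − (0.86)) × 65536 / 3.8⌋ = ⌊3.400361 × 65536/3.8⌋
     = ⌊58643.700⌋ = 58643.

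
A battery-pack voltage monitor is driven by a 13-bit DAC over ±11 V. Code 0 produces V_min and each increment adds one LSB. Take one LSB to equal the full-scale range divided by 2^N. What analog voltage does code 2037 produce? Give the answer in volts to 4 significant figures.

-5.530 V

Span: 11 V − (-11 V) = 22 V. LSB = 22 V / 2^13.
V_out = V_min + code × LSB = -11 V + 2037 × 22 V / 8192
      = -11 V + 5.47046 V = -5.52954 V.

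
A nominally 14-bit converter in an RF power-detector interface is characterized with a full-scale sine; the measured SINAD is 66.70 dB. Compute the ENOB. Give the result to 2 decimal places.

10.79 bits

(66.70 − 1.76) / 6.02 = 64.94/6.02 = 10.7874 effective bits.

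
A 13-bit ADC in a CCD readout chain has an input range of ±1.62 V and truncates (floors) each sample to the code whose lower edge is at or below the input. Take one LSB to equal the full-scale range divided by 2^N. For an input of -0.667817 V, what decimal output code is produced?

Full-scale range = 1.62 V − (-1.62 V) = 3.24 V. LSB = 3.24 V / 2^13 ≈ 395.5 µV.
(V_in − V_min) × 2^13/range = (-0.667817 − (-1.62)) × 8192/3.24 = 2407.495.
Floor → code = 2407.

2407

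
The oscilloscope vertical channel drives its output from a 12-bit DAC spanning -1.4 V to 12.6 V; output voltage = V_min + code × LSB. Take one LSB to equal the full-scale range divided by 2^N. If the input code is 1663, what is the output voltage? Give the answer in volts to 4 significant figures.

Range = 12.6 − (-1.4) = 14 V. LSB = 14 V / 2^12.
V_out = -1.4 + 1663 × (14/4096) V
      = -1.4 + 5.68408 = 4.28408 V.

4.284 V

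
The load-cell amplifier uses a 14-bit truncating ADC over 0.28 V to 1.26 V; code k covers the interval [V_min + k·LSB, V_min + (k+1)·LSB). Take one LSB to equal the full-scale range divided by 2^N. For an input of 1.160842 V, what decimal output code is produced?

14726

The full-scale span is 1.26 − (0.28) = 0.98 V. LSB = 0.98 V / 2^14 ≈ 59.81 µV.
(V_in − V_min) × 2^14/range = (1.160842 − (0.28)) × 16384/0.98 = 14726.240.
Floor → code = 14726.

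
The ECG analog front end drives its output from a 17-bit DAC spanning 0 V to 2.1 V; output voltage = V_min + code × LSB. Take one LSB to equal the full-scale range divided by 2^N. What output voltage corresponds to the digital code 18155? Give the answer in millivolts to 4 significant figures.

290.9 mV

V_FS = 2.1 V. LSB = 2.1 V / 2^17.
V_out = V_min + code × LSB = 0 V + 18155 × 2.1 V / 131072
      = 0 V + 0.290874 V = 0.290874 V.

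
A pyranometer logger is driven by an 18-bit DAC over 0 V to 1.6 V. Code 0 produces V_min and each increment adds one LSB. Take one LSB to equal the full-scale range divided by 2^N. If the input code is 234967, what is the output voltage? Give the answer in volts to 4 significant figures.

Range is 1.6 V. LSB = 1.6 V / 2^18.
Output = V_min + (234967/262144) × range = 0 + 0.896328 × 1.6 V
      = 0 + 1.43412 = 1.43412 V.

1.434 V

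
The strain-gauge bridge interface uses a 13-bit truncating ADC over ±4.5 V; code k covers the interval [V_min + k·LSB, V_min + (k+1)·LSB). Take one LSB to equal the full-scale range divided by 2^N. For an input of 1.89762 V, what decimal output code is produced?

Range = 4.5 − (-4.5) = 9 V. LSB = 9 V / 2^13 ≈ 1.099 mV.
(V_in − V_min) × 2^13/range = (1.89762 − (-4.5)) × 8192/9 = 5823.256.
Floor → code = 5823.

5823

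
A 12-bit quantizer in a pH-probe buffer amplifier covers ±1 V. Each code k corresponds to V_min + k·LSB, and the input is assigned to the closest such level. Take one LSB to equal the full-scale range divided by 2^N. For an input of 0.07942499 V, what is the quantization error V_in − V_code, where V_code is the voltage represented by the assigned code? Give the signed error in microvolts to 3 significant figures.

Range = 1 − (-1) = 2 V. LSB = 2 V / 2^12 ≈ 488.3 µV.
(0.07942499 − (-1)) / LSB = 1.07942499 × 4096/2 = 2210.6624. Nearest integer: k = 2211.
V_code = V_min + k × range/2^12 = -1 + 2211 × 2/4096 = 0.07958984375 V.
e = 0.07942499 − (0.07958984375) = −165 µV.

−165 µV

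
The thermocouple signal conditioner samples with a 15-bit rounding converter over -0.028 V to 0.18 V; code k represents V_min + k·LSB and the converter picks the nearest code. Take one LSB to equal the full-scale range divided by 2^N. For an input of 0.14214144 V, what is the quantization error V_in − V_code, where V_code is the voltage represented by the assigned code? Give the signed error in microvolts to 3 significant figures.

−1.14 µV

Full-scale range = 0.18 V − (-0.028 V) = 0.208 V. LSB = 0.208 V / 2^15 ≈ 6.348 µV.
(0.14214144 − (-0.028)) / LSB = 0.17014144 × 32768/0.208 = 26803.8207. Nearest integer: k = 26804.
Reconstructed level: -0.028 + 26804 × 0.208/32768 V = 0.14214257813 V.
Error = V_in − V_code = 0.14214144 − (0.14214257813) = −1.14 µV.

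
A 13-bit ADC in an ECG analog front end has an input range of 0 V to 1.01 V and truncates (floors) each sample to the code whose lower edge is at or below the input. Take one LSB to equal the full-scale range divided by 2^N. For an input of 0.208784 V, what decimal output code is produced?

1693

Range is 1.01 V. LSB = 1.01 V / 2^13 ≈ 123.3 µV.
V_in − V_min = 0.208784 − (0) = 0.208784 V.
Divide by LSB: 0.208784 × 8192/1.01 = 1693.4243.
Truncating gives code 1693.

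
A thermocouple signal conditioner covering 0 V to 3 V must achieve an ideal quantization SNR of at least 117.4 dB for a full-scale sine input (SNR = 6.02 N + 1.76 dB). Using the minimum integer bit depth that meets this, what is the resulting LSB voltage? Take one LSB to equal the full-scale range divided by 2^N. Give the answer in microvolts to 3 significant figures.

Full-scale range = 3 V.
N ≥ (117.4 − 1.76)/6.02 = 19.209 → N_min = 20.
LSB = 3 V ÷ 2^20 = 3/1048576 V = 2.86 µV.

2.86 µV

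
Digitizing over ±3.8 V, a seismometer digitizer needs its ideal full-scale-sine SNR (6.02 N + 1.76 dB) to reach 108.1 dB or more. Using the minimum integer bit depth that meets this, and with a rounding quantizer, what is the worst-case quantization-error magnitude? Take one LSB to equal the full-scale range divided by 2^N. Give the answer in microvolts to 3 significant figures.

The full-scale span is 3.8 − (-3.8) = 7.6 V.
N ≥ (108.1 − 1.76)/6.02 = 17.664 → N_min = 18.
Step size = 7.6/262144 V = 28.992 µV.
Half an LSB is 14.5 µV.

14.5 µV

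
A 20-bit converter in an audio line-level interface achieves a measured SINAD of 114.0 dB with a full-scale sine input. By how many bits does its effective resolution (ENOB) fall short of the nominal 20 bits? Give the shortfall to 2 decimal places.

1.36 bits

ENOB = (SINAD − 1.76)/6.02 = (114.0 − 1.76)/6.02 = 18.6445 bits.
Shortfall = 20 − 18.6445 = 1.3555 bits.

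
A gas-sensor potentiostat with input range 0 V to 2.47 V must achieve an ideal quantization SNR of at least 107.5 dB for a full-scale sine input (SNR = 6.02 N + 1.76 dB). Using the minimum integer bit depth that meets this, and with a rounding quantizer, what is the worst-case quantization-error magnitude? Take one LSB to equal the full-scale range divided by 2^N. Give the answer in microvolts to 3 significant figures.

V_FS = 2.47 V.
6.02 N + 1.76 ≥ 107.5 gives N ≥ 17.565, so the minimum integer is 18.
Step size = 2.47/262144 V = 9.4223 µV.
|e|_max = LSB/2 = 4.71 µV.

4.71 µV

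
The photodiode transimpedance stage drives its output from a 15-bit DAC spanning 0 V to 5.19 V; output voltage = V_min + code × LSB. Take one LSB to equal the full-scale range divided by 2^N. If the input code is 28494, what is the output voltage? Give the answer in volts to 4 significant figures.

4.513 V

V_FS = 5.19 V. LSB = 5.19 V / 2^15.
V_out = V_min + code × LSB = 0 V + 28494 × 5.19 V / 32768
      = 0 + 4.51306 = 4.51306 V.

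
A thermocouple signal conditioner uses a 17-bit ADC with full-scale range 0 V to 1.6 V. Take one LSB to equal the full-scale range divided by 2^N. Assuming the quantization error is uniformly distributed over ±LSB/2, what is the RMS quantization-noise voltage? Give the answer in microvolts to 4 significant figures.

V_FS = 1.6 V.
One LSB is 1.6 V / 131072 = 12.2070 µV.
For a uniform distribution on [−LSB/2, +LSB/2], V_rms = LSB/√12 = 12.2070 µV/3.4641 = 3.524 µV.

3.524 µV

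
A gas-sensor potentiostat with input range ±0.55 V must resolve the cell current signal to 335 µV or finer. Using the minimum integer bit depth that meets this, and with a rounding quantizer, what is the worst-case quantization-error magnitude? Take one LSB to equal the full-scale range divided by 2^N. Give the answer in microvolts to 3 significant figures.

134 µV

Span: 0.55 V − (-0.55 V) = 1.1 V.
1.1 V / 335 µV = 3284. Since 2^11 = 2048 and 2^12 = 4096, N = 12.
Step size = 1.1/4096 V = 268.55 µV.
|e|_max = LSB/2 = 134 µV.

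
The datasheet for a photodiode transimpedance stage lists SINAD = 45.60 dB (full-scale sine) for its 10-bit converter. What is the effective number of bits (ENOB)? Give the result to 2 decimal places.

Inverting SNR = 6.02 N + 1.76: N_eff = (45.60 − 1.76)/6.02 = 7.2824.

7.28 bits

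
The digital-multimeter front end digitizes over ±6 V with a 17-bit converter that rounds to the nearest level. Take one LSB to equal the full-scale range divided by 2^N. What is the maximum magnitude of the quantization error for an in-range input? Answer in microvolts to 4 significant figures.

Range = 6 − (-6) = 12 V.
One LSB is 12 V / 131072 = 91.5527 µV.
Worst-case error for round-to-nearest is half an LSB: 45.78 µV.

45.78 µV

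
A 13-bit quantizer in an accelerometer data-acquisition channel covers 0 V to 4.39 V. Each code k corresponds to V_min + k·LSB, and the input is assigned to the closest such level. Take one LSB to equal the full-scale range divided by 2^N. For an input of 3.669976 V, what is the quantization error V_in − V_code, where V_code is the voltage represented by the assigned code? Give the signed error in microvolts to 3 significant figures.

+210 µV

Span = 4.39 V. LSB = 4.39 V / 2^13 ≈ 0.5359 mV.
(3.669976 − (0)) / LSB = 3.669976 × 8192/4.39 = 6848.3926. Nearest integer: k = 6848.
V_code = V_min + k × range/2^13 = 0 + 6848 × 4.39/8192 = 3.669765625 V.
e = 3.669976 − (3.669765625) = +210 µV.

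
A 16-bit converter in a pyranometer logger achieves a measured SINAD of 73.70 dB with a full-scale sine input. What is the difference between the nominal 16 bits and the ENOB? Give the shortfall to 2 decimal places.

4.05 bits

N_eff = (73.70 − 1.76)/6.02 = 11.9502 bits.
16 − 11.9502 = 4.05 bits below nominal.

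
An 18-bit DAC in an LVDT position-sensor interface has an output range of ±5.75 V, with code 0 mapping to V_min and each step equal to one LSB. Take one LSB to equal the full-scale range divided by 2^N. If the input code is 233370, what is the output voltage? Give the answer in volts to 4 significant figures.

4.488 V

Full-scale range = 5.75 V − (-5.75 V) = 11.5 V. LSB = 11.5 V / 2^18.
V_out = -5.75 + 233370 × (11.5/262144) V
      = -5.75 V + 10.2377 V = 4.48771 V.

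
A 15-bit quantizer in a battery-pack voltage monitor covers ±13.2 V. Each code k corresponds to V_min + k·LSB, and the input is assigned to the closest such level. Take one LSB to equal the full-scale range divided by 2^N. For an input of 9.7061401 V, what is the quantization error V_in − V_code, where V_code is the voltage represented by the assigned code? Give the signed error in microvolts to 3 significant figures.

The full-scale span is 13.2 − (-13.2) = 26.4 V. LSB = 26.4 V / 2^15 ≈ 0.8057 mV.
Position in LSBs: (9.7061401 − (-13.2)) × 32768/26.4 = 28431.3787; rounding gives k = 28431.
V_code = V_min + k × range/2^15 = -13.2 + 28431 × 26.4/32768 = 9.7058349609 V.
Error = V_in − V_code = 9.7061401 − (9.7058349609) = +305 µV.

+305 µV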